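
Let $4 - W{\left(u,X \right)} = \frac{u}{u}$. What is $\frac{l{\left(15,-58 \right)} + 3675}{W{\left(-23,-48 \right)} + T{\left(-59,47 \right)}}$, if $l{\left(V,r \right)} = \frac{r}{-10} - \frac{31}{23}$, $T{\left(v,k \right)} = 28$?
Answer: $\frac{423137}{3565} \approx 118.69$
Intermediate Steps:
$W{\left(u,X \right)} = 3$ ($W{\left(u,X \right)} = 4 - \frac{u}{u} = 4 - 1 = 3$)
$l{\left(V,r \right)} = - \frac{31}{23} - \frac{r}{10}$ ($l{\left(V,r \right)} = r \left(- \frac{1}{10}\right) - \frac{31}{23} = - \frac{r}{10} - \frac{31}{23} = - \frac{31}{23} - \frac{r}{10}$)
$\frac{l{\left(15,-58 \right)} + 3675}{W{\left(-23,-48 \right)} + T{\left(-59,47 \right)}} = \frac{\left(- \frac{31}{23} - - \frac{29}{5}\right) + 3675}{3 + 28} = \frac{\left(- \frac{31}{23} + \frac{29}{5}\right) + 3675}{31} = \left(\frac{512}{115} + 3675\right) \frac{1}{31} = \frac{423137}{115} \cdot \frac{1}{31} = \frac{423137}{3565}$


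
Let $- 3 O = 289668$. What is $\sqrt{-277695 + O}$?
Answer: $i \sqrt{374251} \approx 611.76 i$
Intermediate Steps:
$O = -96556$ ($O = \left(- \frac{1}{3}\right) 289668 = -96556$)
$\sqrt{-277695 + O} = \sqrt{-277695 - 96556} = \sqrt{-374251} = i \sqrt{374251}$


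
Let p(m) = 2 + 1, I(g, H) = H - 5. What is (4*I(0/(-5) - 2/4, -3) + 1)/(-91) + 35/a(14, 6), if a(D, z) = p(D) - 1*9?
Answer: -2999/546 ≈ -5.4927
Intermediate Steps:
I(g, H) = -5 + H
p(m) = 3
a(D, z) = -6 (a(D, z) = 3 - 1*9 = 3 - 9 = -6)
(4*I(0/(-5) - 2/4, -3) + 1)/(-91) + 35/a(14, 6) = (4*(-5 - 3) + 1)/(-91) + 35/(-6) = (4*(-8) + 1)*(-1/91) + 35*(-1/6) = (-32 + 1)*(-1/91) - 35/6 = -31*(-1/91) - 35/6 = 31/91 - 35/6 = -2999/546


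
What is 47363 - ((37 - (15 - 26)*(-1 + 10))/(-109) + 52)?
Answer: 5157035/109 ≈ 47312.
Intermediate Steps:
47363 - ((37 - (15 - 26)*(-1 + 10))/(-109) + 52) = 47363 - ((37 - (-11)*9)*(-1/109) + 52) = 47363 - ((37 - 1*(-99))*(-1/109) + 52) = 47363 - ((37 + 99)*(-1/109) + 52) = 47363 - (136*(-1/109) + 52) = 47363 - (-136/109 + 52) = 47363 - 1*5532/109 = 47363 - 5532/109 = 5157035/109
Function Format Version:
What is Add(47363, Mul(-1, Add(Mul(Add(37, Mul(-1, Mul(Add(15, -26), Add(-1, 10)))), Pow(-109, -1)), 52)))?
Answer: Rational(5157035, 109) ≈ 47312.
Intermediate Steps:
Add(47363, Mul(-1, Add(Mul(Add(37, Mul(-1, Mul(Add(15, -26), Add(-1, 10)))), Pow(-109, -1)), 52))) = Add(47363, Mul(-1, Add(Mul(Add(37, Mul(-1, Mul(-11, 9))), Rational(-1, 109)), 52))) = Add(47363, Mul(-1, Add(Mul(Add(37, Mul(-1, -99)), Rational(-1, 109)), 52))) = Add(47363, Mul(-1, Add(Mul(Add(37, 99), Rational(-1, 109)), 52))) = Add(47363, Mul(-1, Add(Mul(136, Rational(-1, 109)), 52))) = Add(47363, Mul(-1, Add(Rational(-136, 109), 52))) = Add(47363, Mul(-1, Rational(5532, 109))) = Add(47363, Rational(-5532, 109)) = Rational(5157035, 109)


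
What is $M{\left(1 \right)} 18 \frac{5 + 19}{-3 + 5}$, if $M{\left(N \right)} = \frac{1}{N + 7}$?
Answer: $27$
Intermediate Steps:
$M{\left(N \right)} = \frac{1}{7 + N}$
$M{\left(1 \right)} 18 \frac{5 + 19}{-3 + 5} = \frac{1}{7 + 1} \cdot 18 \frac{5 + 19}{-3 + 5} = \frac{1}{8} \cdot 18 \cdot \frac{24}{2} = \frac{1}{8} \cdot 18 \cdot 24 \cdot \frac{1}{2} = \frac{9}{4} \cdot 12 = 27$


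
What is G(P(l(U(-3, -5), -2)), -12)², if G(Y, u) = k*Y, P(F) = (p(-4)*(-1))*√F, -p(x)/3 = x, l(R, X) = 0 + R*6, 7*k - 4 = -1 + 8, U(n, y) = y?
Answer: -522720/49 ≈ -10668.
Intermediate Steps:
k = 11/7 (k = 4/7 + (-1 + 8)/7 = 4/7 + (⅐)*7 = 4/7 + 1 = 11/7 ≈ 1.5714)
l(R, X) = 6*R (l(R, X) = 0 + 6*R = 6*R)
p(x) = -3*x
P(F) = -12*√F (P(F) = (-3*(-4)*(-1))*√F = (12*(-1))*√F = -12*√F)
G(Y, u) = 11*Y/7
G(P(l(U(-3, -5), -2)), -12)² = (11*(-12*I*√30)/7)² = (-132*I*√30/7)² = -522720/49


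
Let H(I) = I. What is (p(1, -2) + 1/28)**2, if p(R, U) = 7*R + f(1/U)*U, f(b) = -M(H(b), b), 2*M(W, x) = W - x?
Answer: 38809/784 ≈ 49.501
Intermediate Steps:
M(W, x) = W/2 - x/2 (M(W, x) = (W - x)/2 = W/2 - x/2)
f(b) = 0 (f(b) = -(b/2 - b/2) = -1*0 = 0)
p(R, U) = 7*R (p(R, U) = 7*R + 0*U = 7*R + 0 = 7*R)
(p(1, -2) + 1/28)**2 = (7*1 + 1/28)**2 = (7 + 1/28)**2 = (197/28)**2 = 38809/784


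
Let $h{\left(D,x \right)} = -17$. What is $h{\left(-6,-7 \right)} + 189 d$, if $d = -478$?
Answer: $-90359$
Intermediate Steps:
$h{\left(-6,-7 \right)} + 189 d = -17 + 189 \left(-478\right) = -17 - 90342 = -90359$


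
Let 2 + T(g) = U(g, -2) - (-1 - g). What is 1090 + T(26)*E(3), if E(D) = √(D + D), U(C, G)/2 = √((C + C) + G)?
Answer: 1090 + 20*√3 + 25*√6 ≈ 1185.9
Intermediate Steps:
U(C, G) = 2*√(G + 2*C) (U(C, G) = 2*√((C + C) + G) = 2*√(2*C + G) = 2*√(G + 2*C))
T(g) = -1 + g + 2*√(-2 + 2*g) (T(g) = -2 + (2*√(-2 + 2*g) - (-1 - g)) = -2 + (2*√(-2 + 2*g) + (1 + g)) = -2 + (1 + g + 2*√(-2 + 2*g)) = -1 + g + 2*√(-2 + 2*g))
E(D) = √2*√D (E(D) = √(2*D) = √2*√D)
1090 + T(26)*E(3) = 1090 + (-1 + 26 + 2*√(-2 + 2*26))*(√2*√3) = 1090 + (-1 + 26 + 2*√(-2 + 52))*√6 = 1090 + (-1 + 26 + 2*√50)*√6 = 1090 + (-1 + 26 + 2*(5*√2))*√6 = 1090 + (-1 + 26 + 10*√2)*√6 = 1090 + (25 + 10*√2)*√6 = 1090 + √6*(25 + 10*√2)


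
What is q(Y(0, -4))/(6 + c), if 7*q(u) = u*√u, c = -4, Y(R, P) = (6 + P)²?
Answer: 4/7 ≈ 0.57143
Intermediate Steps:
q(u) = u^(3/2)/7 (q(u) = (u*√u)/7 = u^(3/2)/7)
q(Y(0, -4))/(6 + c) = (((6 - 4)²)^(3/2)/7)/(6 - 4) = ((2²)^(3/2)/7)/2 = (4^(3/2)/7)*(½) = ((⅐)*8)*(½) = (8/7)*(½) = 4/7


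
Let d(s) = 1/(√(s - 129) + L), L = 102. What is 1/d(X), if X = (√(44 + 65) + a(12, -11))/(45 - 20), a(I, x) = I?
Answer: 102 + √(-3213 + √109)/5 ≈ 102.0 + 11.318*I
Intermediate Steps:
X = 12/25 + √109/25 (X = (√(44 + 65) + 12)/(45 - 20) = (√109 + 12)/25 = (12 + √109)*(1/25) = 12/25 + √109/25 ≈ 0.89761)
d(s) = 1/(102 + √(-129 + s)) (d(s) = 1/(√(s - 129) + 102) = 1/(√(-129 + s) + 102) = 1/(102 + √(-129 + s)))
1/d(X) = 1/(1/(102 + √(-129 + (12/25 + √109/25)))) = 1/(1/(102 + √(-3213/25 + √109/25))) = 102 + √(-3213/25 + √109/25)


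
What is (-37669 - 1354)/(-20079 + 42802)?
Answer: -39023/22723 ≈ -1.7173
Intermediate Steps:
(-37669 - 1354)/(-20079 + 42802) = -39023/22723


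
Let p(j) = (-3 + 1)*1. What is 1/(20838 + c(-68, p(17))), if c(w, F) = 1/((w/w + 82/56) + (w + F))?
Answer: 1891/39404630 ≈ 4.7989e-5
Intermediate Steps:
p(j) = -2 (p(j) = -2*1 = -2)
c(w, F) = 1/(69/28 + F + w) (c(w, F) = 1/((1 + 82*(1/56)) + (F + w)) = 1/((1 + 41/28) + (F + w)) = 1/(69/28 + (F + w)) = 1/(69/28 + F + w))
1/(20838 + c(-68, p(17))) = 1/(20838 + 28/(69 + 28*(-2) + 28*(-68))) = 1/(20838 + 28/(69 - 56 - 1904)) = 1/(20838 + 28/(-1891)) = 1/(20838 + 28*(-1/1891)) = 1/(20838 - 28/1891) = 1/(39404630/1891) = 1891/39404630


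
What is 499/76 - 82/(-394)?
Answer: 101419/14972 ≈ 6.7739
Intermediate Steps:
499/76 - 82/(-394) = 499*(1/76) - 82*(-1/394) = 499/76 + 41/197 = 101419/14972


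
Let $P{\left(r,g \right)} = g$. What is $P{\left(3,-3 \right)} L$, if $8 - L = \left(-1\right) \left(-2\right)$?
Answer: $-18$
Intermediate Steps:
$L = 6$ ($L = 8 - \left(-1\right) \left(-2\right) = 8 - 2 = 6$)
$P{\left(3,-3 \right)} L = \left(-3\right) 6 = -18$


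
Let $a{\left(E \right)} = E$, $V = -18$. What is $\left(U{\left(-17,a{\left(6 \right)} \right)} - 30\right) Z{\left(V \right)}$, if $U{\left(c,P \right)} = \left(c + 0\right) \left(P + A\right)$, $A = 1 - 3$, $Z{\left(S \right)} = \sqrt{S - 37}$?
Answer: $- 98 i \sqrt{55} \approx - 726.79 i$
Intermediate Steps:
$Z{\left(S \right)} = \sqrt{-37 + S}$
$A = -2$ ($A = 1 - 3 = -2$)
$U{\left(c,P \right)} = c \left(-2 + P\right)$ ($U{\left(c,P \right)} = \left(c + 0\right) \left(P - 2\right) = c \left(-2 + P\right)$)
$\left(U{\left(-17,a{\left(6 \right)} \right)} - 30\right) Z{\left(V \right)} = \left(- 17 \left(-2 + 6\right) - 30\right) \sqrt{-37 - 18} = \left(\left(-17\right) 4 - 30\right) \sqrt{-55} = \left(-68 - 30\right) i \sqrt{55} = - 98 i \sqrt{55}$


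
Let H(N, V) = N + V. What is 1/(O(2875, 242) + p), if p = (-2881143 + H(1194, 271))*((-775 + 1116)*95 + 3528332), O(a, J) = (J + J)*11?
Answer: -1/10253747200582 ≈ -9.7525e-14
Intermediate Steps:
O(a, J) = 22*J (O(a, J) = (2*J)*11 = 22*J)
p = -10253747205906 (p = (-2881143 + (1194 + 271))*((-775 + 1116)*95 + 3528332) = (-2881143 + 1465)*(341*95 + 3528332) = -2879678*(32395 + 3528332) = -2879678*3560727 = -10253747205906)
1/(O(2875, 242) + p) = 1/(22*242 - 10253747205906) = 1/(5324 - 10253747205906) = 1/(-10253747200582) = -1/10253747200582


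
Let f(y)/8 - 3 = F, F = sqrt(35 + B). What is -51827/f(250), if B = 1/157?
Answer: 8136839/10888 - 51827*sqrt(215718)/16332 ≈ -726.55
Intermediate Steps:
B = 1/157 ≈ 0.0063694
F = 2*sqrt(215718)/157 (F = sqrt(35 + 1/157) = sqrt(5496/157) = 2*sqrt(215718)/157 ≈ 5.9166)
f(y) = 24 + 16*sqrt(215718)/157 (f(y) = 24 + 8*(2*sqrt(215718)/157) = 24 + 16*sqrt(215718)/157)
-51827/f(250) = -51827/(24 + 16*sqrt(215718)/157)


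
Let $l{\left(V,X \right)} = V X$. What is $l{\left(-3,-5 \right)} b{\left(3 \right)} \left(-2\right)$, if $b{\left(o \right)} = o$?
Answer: $-90$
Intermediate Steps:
$l{\left(-3,-5 \right)} b{\left(3 \right)} \left(-2\right) = \left(-3\right) \left(-5\right) 3 \left(-2\right) = 15 \cdot 3 \left(-2\right) = 45 \left(-2\right) = -90$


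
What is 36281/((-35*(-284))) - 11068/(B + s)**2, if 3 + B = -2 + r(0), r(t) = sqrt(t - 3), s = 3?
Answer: (-221287*I + 292*sqrt(3))/(20*(I + 4*sqrt(3))) ≈ -222.23 - 1564.9*I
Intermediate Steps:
r(t) = sqrt(-3 + t)
B = -5 + I*sqrt(3) (B = -3 + (-2 + sqrt(-3 + 0)) = -3 + (-2 + sqrt(-3)) = -3 + (-2 + I*sqrt(3)) = -5 + I*sqrt(3) ≈ -5.0 + 1.732*I)
36281/((-35*(-284))) - 11068/(B + s)**2 = 36281/((-35*(-284))) - 11068/((-5 + I*sqrt(3)) + 3)**2 = 36281/9940 - 11068/(-2 + I*sqrt(3))**2 = 36281*(1/9940) - 11068/(-2 + I*sqrt(3))**2 = 73/20 - 11068/(-2 + I*sqrt(3))**2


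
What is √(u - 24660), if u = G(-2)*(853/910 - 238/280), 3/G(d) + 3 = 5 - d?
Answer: 3*I*√9075951885/1820 ≈ 157.03*I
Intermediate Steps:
G(d) = 3/(2 - d) (G(d) = 3/(-3 + (5 - d)) = 3/(2 - d))
u = 477/7280 (u = (-3/(-2 - 2))*(853/910 - 238/280) = (-3/(-4))*(853*(1/910) - 238*1/280) = (-3*(-¼))*(853/910 - 17/20) = (¾)*(159/1820) = 477/7280 ≈ 0.065522)
√(u - 24660) = √(477/7280 - 24660) = √(-179524323/7280) = 3*I*√9075951885/1820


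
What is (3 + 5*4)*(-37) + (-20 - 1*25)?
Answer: -896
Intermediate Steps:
(3 + 5*4)*(-37) + (-20 - 1*25) = (3 + 20)*(-37) + (-20 - 25) = 23*(-37) - 45 = -851 - 45 = -896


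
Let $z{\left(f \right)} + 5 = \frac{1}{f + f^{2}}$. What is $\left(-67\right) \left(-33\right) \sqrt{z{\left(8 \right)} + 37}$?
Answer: $\frac{737 \sqrt{4610}}{4} \approx 12510.0$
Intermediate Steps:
$z{\left(f \right)} = -5 + \frac{1}{f + f^{2}}$
$\left(-67\right) \left(-33\right) \sqrt{z{\left(8 \right)} + 37} = \left(-67\right) \left(-33\right) \sqrt{\frac{1 - 40 - 5 \cdot 8^{2}}{8 \left(1 + 8\right)} + 37} = 2211 \sqrt{\frac{1 - 40 - 320}{8 \cdot 9} + 37} = 2211 \sqrt{\frac{1}{8} \cdot \frac{1}{9} \left(1 - 40 - 320\right) + 37} = 2211 \sqrt{\frac{1}{8} \cdot \frac{1}{9} \left(-359\right) + 37} = 2211 \sqrt{- \frac{359}{72} + 37} = 2211 \sqrt{\frac{2305}{72}} = 2211 \frac{\sqrt{4610}}{12} = \frac{737 \sqrt{4610}}{4}$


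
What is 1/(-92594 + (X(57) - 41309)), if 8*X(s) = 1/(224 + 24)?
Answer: -1984/265663551 ≈ -7.4681e-6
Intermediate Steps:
X(s) = 1/1984 (X(s) = 1/(8*(224 + 24)) = (⅛)/248 = (⅛)*(1/248) = 1/1984)
1/(-92594 + (X(57) - 41309)) = 1/(-92594 + (1/1984 - 41309)) = 1/(-92594 - 81957055/1984) = 1/(-265663551/1984) = -1984/265663551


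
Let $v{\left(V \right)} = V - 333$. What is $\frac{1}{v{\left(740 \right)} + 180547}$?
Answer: $\frac{1}{180954} \approx 5.5263 \cdot 10^{-6}$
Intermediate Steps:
$v{\left(V \right)} = -333 + V$
$\frac{1}{v{\left(740 \right)} + 180547} = \frac{1}{\left(-333 + 740\right) + 180547} = \frac{1}{407 + 180547} = \frac{1}{180954}$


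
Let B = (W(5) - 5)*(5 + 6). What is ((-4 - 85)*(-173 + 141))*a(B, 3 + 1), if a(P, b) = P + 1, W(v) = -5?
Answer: -310432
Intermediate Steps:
B = -110 (B = (-5 - 5)*(5 + 6) = -10*11 = -110)
a(P, b) = 1 + P
((-4 - 85)*(-173 + 141))*a(B, 3 + 1) = ((-4 - 85)*(-173 + 141))*(1 - 110) = -89*(-32)*(-109) = 2848*(-109) = -310432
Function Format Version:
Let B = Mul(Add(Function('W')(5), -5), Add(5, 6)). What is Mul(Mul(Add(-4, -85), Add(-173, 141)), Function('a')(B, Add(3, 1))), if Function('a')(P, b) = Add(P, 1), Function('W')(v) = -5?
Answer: -310432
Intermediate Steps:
B = -110 (B = Mul(Add(-5, -5), Add(5, 6)) = Mul(-10, 11) = -110)
Function('a')(P, b) = Add(1, P)
Mul(Mul(Add(-4, -85), Add(-173, 141)), Function('a')(B, Add(3, 1))) = Mul(Mul(Add(-4, -85), Add(-173, 141)), Add(1, -110)) = Mul(Mul(-89, -32), -109) = Mul(2848, -109) = -310432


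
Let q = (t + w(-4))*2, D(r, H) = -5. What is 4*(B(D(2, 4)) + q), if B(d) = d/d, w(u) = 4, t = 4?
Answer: 68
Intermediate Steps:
B(d) = 1
q = 16 (q = (4 + 4)*2 = 8*2 = 16)
4*(B(D(2, 4)) + q) = 4*(1 + 16) = 4*17 = 68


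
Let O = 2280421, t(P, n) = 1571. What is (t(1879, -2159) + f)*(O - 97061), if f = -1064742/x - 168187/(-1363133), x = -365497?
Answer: 1712230392653696834560/498221022101 ≈ 3.4367e+9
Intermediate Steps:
f = 1512856800625/498221022101 (f = -1064742/(-365497) - 168187/(-1363133) = -1064742*(-1/365497) - 168187*(-1/1363133) = 1064742/365497 + 168187/1363133 = 1512856800625/498221022101 ≈ 3.0365)
(t(1879, -2159) + f)*(O - 97061) = (1571 + 1512856800625/498221022101)*(2280421 - 97061) = (784218082521296/498221022101)*2183360 = 1712230392653696834560/498221022101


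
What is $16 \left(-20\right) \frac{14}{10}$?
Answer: $-448$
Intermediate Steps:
$16 \left(-20\right) \frac{14}{10} = - 320 \cdot 14 \cdot \frac{1}{10} = \left(-320\right) \frac{7}{5} = -448$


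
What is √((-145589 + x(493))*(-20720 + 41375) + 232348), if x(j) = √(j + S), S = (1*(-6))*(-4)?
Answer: √(-3006908447 + 20655*√517) ≈ 54831.0*I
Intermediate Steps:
S = 24 (S = -6*(-4) = 24)
x(j) = √(24 + j) (x(j) = √(j + 24) = √(24 + j))
√((-145589 + x(493))*(-20720 + 41375) + 232348) = √((-145589 + √(24 + 493))*(-20720 + 41375) + 232348) = √((-145589 + √517)*20655 + 232348) = √((-3007140795 + 20655*√517) + 232348) = √(-3006908447 + 20655*√517)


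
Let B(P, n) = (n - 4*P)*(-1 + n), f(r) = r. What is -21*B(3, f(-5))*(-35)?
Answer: 74970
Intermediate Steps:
B(P, n) = (-1 + n)*(n - 4*P)
-21*B(3, f(-5))*(-35) = -21*((-5)² - 1*(-5) + 4*3 - 4*3*(-5))*(-35) = -21*(25 + 5 + 12 + 60)*(-35) = -21*102*(-35) = -2142*(-35) = 74970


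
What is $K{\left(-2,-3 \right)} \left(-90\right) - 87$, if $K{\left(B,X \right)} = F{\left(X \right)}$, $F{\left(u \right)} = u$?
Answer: $183$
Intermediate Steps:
$K{\left(B,X \right)} = X$
$K{\left(-2,-3 \right)} \left(-90\right) - 87 = \left(-3\right) \left(-90\right) - 87 = 270 - 87 = 183$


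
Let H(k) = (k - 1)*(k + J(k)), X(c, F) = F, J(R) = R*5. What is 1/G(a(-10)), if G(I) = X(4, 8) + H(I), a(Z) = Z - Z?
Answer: 1/8 ≈ 0.12500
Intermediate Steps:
J(R) = 5*R
H(k) = 6*k*(-1 + k) (H(k) = (k - 1)*(k + 5*k) = (-1 + k)*(6*k) = 6*k*(-1 + k))
a(Z) = 0
G(I) = 8 + 6*I*(-1 + I)
1/G(a(-10)) = 1/(8 - 6*0 + 6*0**2) = 1/(8 + 0 + 6*0) = 1/(8 + 0 + 0) = 1/8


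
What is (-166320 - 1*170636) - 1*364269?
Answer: -701225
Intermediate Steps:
(-166320 - 1*170636) - 1*364269 = (-166320 - 170636) - 364269 = -336956 - 364269 = -701225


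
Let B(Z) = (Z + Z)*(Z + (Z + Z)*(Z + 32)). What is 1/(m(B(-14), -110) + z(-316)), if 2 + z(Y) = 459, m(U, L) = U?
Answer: 1/14961 ≈ 6.6840e-5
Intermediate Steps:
B(Z) = 2*Z*(Z + 2*Z*(32 + Z)) (B(Z) = (2*Z)*(Z + (2*Z)*(32 + Z)) = (2*Z)*(Z + 2*Z*(32 + Z)) = 2*Z*(Z + 2*Z*(32 + Z)))
z(Y) = 457 (z(Y) = -2 + 459 = 457)
1/(m(B(-14), -110) + z(-316)) = 1/((-14)**2*(130 + 4*(-14)) + 457) = 1/(196*(130 - 56) + 457) = 1/(196*74 + 457) = 1/(14504 + 457) = 1/14961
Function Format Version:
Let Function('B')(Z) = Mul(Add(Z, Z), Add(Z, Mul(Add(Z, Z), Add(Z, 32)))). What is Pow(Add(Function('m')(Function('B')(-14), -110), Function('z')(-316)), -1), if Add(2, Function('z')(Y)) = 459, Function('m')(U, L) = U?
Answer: Rational(1, 14961) ≈ 6.6840e-5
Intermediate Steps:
Function('B')(Z) = Mul(2, Z, Add(Z, Mul(2, Z, Add(32, Z)))) (Function('B')(Z) = Mul(Mul(2, Z), Add(Z, Mul(Mul(2, Z), Add(32, Z)))) = Mul(Mul(2, Z), Add(Z, Mul(2, Z, Add(32, Z)))) = Mul(2, Z, Add(Z, Mul(2, Z, Add(32, Z)))))
Function('z')(Y) = 457 (Function('z')(Y) = Add(-2, 459) = 457)
Pow(Add(Function('m')(Function('B')(-14), -110), Function('z')(-316)), -1) = Pow(Add(Mul(Pow(-14, 2), Add(130, Mul(4, -14))), 457), -1) = Pow(Add(Mul(196, Add(130, -56)), 457), -1) = Pow(Add(Mul(196, 74), 457), -1) = Pow(Add(14504, 457), -1) = Pow(14961, -1) = Rational(1, 14961)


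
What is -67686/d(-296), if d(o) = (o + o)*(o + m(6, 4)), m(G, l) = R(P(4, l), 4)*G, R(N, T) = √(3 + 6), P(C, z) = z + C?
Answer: -33843/82288 ≈ -0.41127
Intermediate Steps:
P(C, z) = C + z
R(N, T) = 3 (R(N, T) = √9 = 3)
m(G, l) = 3*G
d(o) = 2*o*(18 + o) (d(o) = (o + o)*(o + 3*6) = (2*o)*(o + 18) = (2*o)*(18 + o) = 2*o*(18 + o))
-67686/d(-296) = -67686*(-1/(592*(18 - 296))) = -67686/(2*(-296)*(-278)) = -67686/164576 = -67686*1/164576 = -33843/82288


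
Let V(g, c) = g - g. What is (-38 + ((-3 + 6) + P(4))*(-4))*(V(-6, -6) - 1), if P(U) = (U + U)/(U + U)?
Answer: 54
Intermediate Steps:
P(U) = 1 (P(U) = (2*U)/((2*U)) = (2*U)*(1/(2*U)) = 1)
V(g, c) = 0
(-38 + ((-3 + 6) + P(4))*(-4))*(V(-6, -6) - 1) = (-38 + ((-3 + 6) + 1)*(-4))*(0 - 1) = (-38 + (3 + 1)*(-4))*(-1) = (-38 + 4*(-4))*(-1) = (-38 - 16)*(-1) = -54*(-1) = 54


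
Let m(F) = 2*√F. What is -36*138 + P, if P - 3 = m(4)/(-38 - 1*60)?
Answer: -243287/49 ≈ -4965.0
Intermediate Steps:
P = 145/49 (P = 3 + (2*√4)/(-38 - 1*60) = 3 + (2*2)/(-38 - 60) = 3 + 4/(-98) = 3 + 4*(-1/98) = 3 - 2/49 = 145/49 ≈ 2.9592)
-36*138 + P = -36*138 + 145/49 = -4968 + 145/49 = -243287/49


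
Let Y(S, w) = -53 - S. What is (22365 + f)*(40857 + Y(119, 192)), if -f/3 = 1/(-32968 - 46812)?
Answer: 14518683943311/15956 ≈ 9.0992e+8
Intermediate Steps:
f = 3/79780 (f = -3/(-32968 - 46812) = -3/(-79780) = -3*(-1/79780) = 3/79780 ≈ 3.7603e-5)
(22365 + f)*(40857 + Y(119, 192)) = (22365 + 3/79780)*(40857 + (-53 - 1*119)) = 1784279703*(40857 + (-53 - 119))/79780 = 1784279703*(40857 - 172)/79780 = (1784279703/79780)*40685 = 14518683943311/15956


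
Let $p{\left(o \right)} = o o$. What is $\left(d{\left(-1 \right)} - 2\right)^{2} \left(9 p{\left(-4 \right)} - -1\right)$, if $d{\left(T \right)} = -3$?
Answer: $3625$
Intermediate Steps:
$p{\left(o \right)} = o^{2}$
$\left(d{\left(-1 \right)} - 2\right)^{2} \left(9 p{\left(-4 \right)} - -1\right) = \left(-3 - 2\right)^{2} \left(9 \left(-4\right)^{2} - -1\right) = \left(-5\right)^{2} \left(9 \cdot 16 + 1\right) = 25 \left(144 + 1\right) = 25 \cdot 145 = 3625$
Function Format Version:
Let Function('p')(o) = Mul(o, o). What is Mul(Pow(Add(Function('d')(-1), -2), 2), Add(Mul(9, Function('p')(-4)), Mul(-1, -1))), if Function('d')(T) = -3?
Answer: 3625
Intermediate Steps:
Function('p')(o) = Pow(o, 2)
Mul(Pow(Add(Function('d')(-1), -2), 2), Add(Mul(9, Function('p')(-4)), Mul(-1, -1))) = Mul(Pow(Add(-3, -2), 2), Add(Mul(9, Pow(-4, 2)), Mul(-1, -1))) = Mul(Pow(-5, 2), Add(Mul(9, 16), 1)) = Mul(25, Add(144, 1)) = Mul(25, 145) = 3625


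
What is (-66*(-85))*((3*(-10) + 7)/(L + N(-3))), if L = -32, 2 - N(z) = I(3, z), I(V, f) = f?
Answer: 43010/9 ≈ 4778.9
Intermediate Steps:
N(z) = 2 - z
(-66*(-85))*((3*(-10) + 7)/(L + N(-3))) = (-66*(-85))*((3*(-10) + 7)/(-32 + (2 - 1*(-3)))) = 5610*((-30 + 7)/(-32 + (2 + 3))) = 5610*(-23/(-32 + 5)) = 5610*(-23/(-27)) = 5610*(-23*(-1/27)) = 5610*(23/27) = 43010/9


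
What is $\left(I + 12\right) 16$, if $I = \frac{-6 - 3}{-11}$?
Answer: $\frac{2256}{11} \approx 205.09$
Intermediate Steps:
$I = \frac{9}{11}$ ($I = \left(-6 - 3\right) \left(- \frac{1}{11}\right) = \left(-9\right) \left(- \frac{1}{11}\right) = \frac{9}{11} \approx 0.81818$)
$\left(I + 12\right) 16 = \left(\frac{9}{11} + 12\right) 16 = \frac{141}{11} \cdot 16 = \frac{2256}{11}$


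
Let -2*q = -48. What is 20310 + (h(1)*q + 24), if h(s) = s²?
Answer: 20358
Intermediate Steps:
q = 24 (q = -½*(-48) = 24)
20310 + (h(1)*q + 24) = 20310 + (1²*24 + 24) = 20310 + (1*24 + 24) = 20310 + (24 + 24) = 20310 + 48 = 20358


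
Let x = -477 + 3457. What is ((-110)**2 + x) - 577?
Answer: 14503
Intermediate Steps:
x = 2980
((-110)**2 + x) - 577 = ((-110)**2 + 2980) - 577 = (12100 + 2980) - 577 = 15080 - 577 = 14503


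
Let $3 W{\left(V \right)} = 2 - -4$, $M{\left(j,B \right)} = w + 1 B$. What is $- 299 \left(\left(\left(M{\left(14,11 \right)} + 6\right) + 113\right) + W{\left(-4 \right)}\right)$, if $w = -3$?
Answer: $-38571$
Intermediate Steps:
$M{\left(j,B \right)} = -3 + B$ ($M{\left(j,B \right)} = -3 + 1 B = -3 + B$)
$W{\left(V \right)} = 2$ ($W{\left(V \right)} = \frac{2 - -4}{3} = \frac{2 + 4}{3} = \frac{1}{3} \cdot 6 = 2$)
$- 299 \left(\left(\left(M{\left(14,11 \right)} + 6\right) + 113\right) + W{\left(-4 \right)}\right) = - 299 \left(\left(\left(\left(-3 + 11\right) + 6\right) + 113\right) + 2\right) = - 299 \left(\left(\left(8 + 6\right) + 113\right) + 2\right) = - 299 \left(\left(14 + 113\right) + 2\right) = - 299 \left(127 + 2\right) = \left(-299\right) 129 = -38571$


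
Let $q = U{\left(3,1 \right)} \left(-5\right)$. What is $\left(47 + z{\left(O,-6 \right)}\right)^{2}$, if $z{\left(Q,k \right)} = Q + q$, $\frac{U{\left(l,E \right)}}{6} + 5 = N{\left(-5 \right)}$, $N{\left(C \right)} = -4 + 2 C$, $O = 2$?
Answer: $383161$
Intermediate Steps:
$U{\left(l,E \right)} = -114$ ($U{\left(l,E \right)} = -30 + 6 \left(-4 + 2 \left(-5\right)\right) = -30 + 6 \left(-4 - 10\right) = -30 + 6 \left(-14\right) = -30 - 84 = -114$)
$q = 570$ ($q = \left(-114\right) \left(-5\right) = 570$)
$z{\left(Q,k \right)} = 570 + Q$ ($z{\left(Q,k \right)} = Q + 570 = 570 + Q$)
$\left(47 + z{\left(O,-6 \right)}\right)^{2} = \left(47 + \left(570 + 2\right)\right)^{2} = \left(47 + 572\right)^{2} = 619^{2} = 383161$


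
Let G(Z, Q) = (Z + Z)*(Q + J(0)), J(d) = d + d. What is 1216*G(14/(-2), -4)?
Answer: 68096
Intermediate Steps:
J(d) = 2*d
G(Z, Q) = 2*Q*Z (G(Z, Q) = (Z + Z)*(Q + 2*0) = (2*Z)*(Q + 0) = (2*Z)*Q = 2*Q*Z)
1216*G(14/(-2), -4) = 1216*(2*(-4)*(14/(-2))) = 1216*(2*(-4)*(14*(-1/2))) = 1216*(2*(-4)*(-7)) = 1216*56 = 68096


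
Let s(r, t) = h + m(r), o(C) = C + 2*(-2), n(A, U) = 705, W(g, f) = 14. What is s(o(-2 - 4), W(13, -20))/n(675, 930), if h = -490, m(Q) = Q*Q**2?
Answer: -298/141 ≈ -2.1135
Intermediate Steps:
m(Q) = Q**3
o(C) = -4 + C (o(C) = C - 4 = -4 + C)
s(r, t) = -490 + r**3
s(o(-2 - 4), W(13, -20))/n(675, 930) = (-490 + (-4 + (-2 - 4))**3)/705 = (-490 + (-4 - 6)**3)*(1/705) = (-490 + (-10)**3)*(1/705) = (-490 - 1000)*(1/705) = -1490*1/705 = -298/141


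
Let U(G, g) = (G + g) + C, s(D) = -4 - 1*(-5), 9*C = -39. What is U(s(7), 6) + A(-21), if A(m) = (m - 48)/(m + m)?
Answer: 181/42 ≈ 4.3095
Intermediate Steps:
C = -13/3 (C = (1/9)*(-39) = -13/3 ≈ -4.3333)
A(m) = (-48 + m)/(2*m) (A(m) = (-48 + m)/((2*m)) = (-48 + m)*(1/(2*m)) = (-48 + m)/(2*m))
s(D) = 1 (s(D) = -4 + 5 = 1)
U(G, g) = -13/3 + G + g (U(G, g) = (G + g) - 13/3 = -13/3 + G + g)
U(s(7), 6) + A(-21) = (-13/3 + 1 + 6) + (1/2)*(-48 - 21)/(-21) = 8/3 + (1/2)*(-1/21)*(-69) = 8/3 + 23/14 = 181/42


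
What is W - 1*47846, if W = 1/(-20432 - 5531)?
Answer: -1242225699/25963 ≈ -47846.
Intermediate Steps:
W = -1/25963 (W = 1/(-25963) = -1/25963 ≈ -3.8516e-5)
W - 1*47846 = -1/25963 - 1*47846 = -1/25963 - 47846 = -1242225699/25963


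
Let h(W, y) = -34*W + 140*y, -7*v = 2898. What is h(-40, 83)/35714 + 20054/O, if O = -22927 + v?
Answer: -206621188/416800237 ≈ -0.49573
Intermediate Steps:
v = -414 (v = -⅐*2898 = -414)
O = -23341 (O = -22927 - 414 = -23341)
h(-40, 83)/35714 + 20054/O = (-34*(-40) + 140*83)/35714 + 20054/(-23341) = (1360 + 11620)*(1/35714) + 20054*(-1/23341) = 12980*(1/35714) - 20054/23341 = 6490/17857 - 20054/23341 = -206621188/416800237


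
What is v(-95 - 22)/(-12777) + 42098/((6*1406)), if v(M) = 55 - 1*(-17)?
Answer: 89546459/17964462 ≈ 4.9846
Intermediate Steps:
v(M) = 72 (v(M) = 55 + 17 = 72)
v(-95 - 22)/(-12777) + 42098/((6*1406)) = 72/(-12777) + 42098/((6*1406)) = 72*(-1/12777) + 42098/8436 = -24/4259 + 42098*(1/8436) = -24/4259 + 21049/4218 = 89546459/17964462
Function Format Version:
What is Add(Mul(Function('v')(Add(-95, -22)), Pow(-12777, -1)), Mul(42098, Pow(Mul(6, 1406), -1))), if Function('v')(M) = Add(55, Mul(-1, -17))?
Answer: Rational(89546459, 17964462) ≈ 4.9846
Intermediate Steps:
Function('v')(M) = 72 (Function('v')(M) = Add(55, 17) = 72)
Add(Mul(Function('v')(Add(-95, -22)), Pow(-12777, -1)), Mul(42098, Pow(Mul(6, 1406), -1))) = Add(Mul(72, Pow(-12777, -1)), Mul(42098, Pow(Mul(6, 1406), -1))) = Add(Mul(72, Rational(-1, 12777)), Mul(42098, Pow(8436, -1))) = Add(Rational(-24, 4259), Mul(42098, Rational(1, 8436))) = Add(Rational(-24, 4259), Rational(21049, 4218)) = Rational(89546459, 17964462)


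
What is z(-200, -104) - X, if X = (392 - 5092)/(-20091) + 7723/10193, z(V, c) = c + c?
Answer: -42798882997/204787563 ≈ -208.99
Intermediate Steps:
z(V, c) = 2*c
X = 203069893/204787563 (X = -4700*(-1/20091) + 7723*(1/10193) = 4700/20091 + 7723/10193 = 203069893/204787563 ≈ 0.99161)
z(-200, -104) - X = 2*(-104) - 1*203069893/204787563 = -208 - 203069893/204787563 = -42798882997/204787563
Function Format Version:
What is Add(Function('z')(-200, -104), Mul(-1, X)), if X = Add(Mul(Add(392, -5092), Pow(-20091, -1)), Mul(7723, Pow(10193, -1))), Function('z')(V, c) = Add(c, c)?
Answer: Rational(-42798882997, 204787563) ≈ -208.99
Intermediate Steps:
Function('z')(V, c) = Mul(2, c)
X = Rational(203069893, 204787563) (X = Add(Mul(-4700, Rational(-1, 20091)), Mul(7723, Rational(1, 10193))) = Add(Rational(4700, 20091), Rational(7723, 10193)) = Rational(203069893, 204787563) ≈ 0.99161)
Add(Function('z')(-200, -104), Mul(-1, X)) = Add(Mul(2, -104), Mul(-1, Rational(203069893, 204787563))) = Add(-208, Rational(-203069893, 204787563)) = Rational(-42798882997, 204787563)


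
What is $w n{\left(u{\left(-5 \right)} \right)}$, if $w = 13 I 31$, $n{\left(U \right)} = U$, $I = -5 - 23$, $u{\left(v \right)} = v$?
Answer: $56420$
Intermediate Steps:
$I = -28$ ($I = -5 - 23 = -28$)
$w = -11284$ ($w = 13 \left(-28\right) 31 = \left(-364\right) 31 = -11284$)
$w n{\left(u{\left(-5 \right)} \right)} = \left(-11284\right) \left(-5\right) = 56420$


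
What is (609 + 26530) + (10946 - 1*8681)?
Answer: 29404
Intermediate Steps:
(609 + 26530) + (10946 - 1*8681) = 27139 + (10946 - 8681) = 27139 + 2265 = 29404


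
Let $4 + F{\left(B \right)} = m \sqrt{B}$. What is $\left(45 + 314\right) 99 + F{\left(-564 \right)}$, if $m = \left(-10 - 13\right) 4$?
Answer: $35537 - 184 i \sqrt{141} \approx 35537.0 - 2184.9 i$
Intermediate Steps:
$m = -92$ ($m = \left(-23\right) 4 = -92$)
$F{\left(B \right)} = -4 - 92 \sqrt{B}$
$\left(45 + 314\right) 99 + F{\left(-564 \right)} = \left(45 + 314\right) 99 - \left(4 + 92 \sqrt{-564}\right) = 359 \cdot 99 - \left(4 + 92 \cdot 2 i \sqrt{141}\right) = 35541 - \left(4 + 184 i \sqrt{141}\right) = 35537 - 184 i \sqrt{141}$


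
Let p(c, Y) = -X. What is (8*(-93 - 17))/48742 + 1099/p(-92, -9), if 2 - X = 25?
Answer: 26773609/560533 ≈ 47.765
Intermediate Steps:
X = -23 (X = 2 - 1*25 = 2 - 25 = -23)
p(c, Y) = 23 (p(c, Y) = -1*(-23) = 23)
(8*(-93 - 17))/48742 + 1099/p(-92, -9) = (8*(-93 - 17))/48742 + 1099/23 = (8*(-110))*(1/48742) + 1099*(1/23) = -880*1/48742 + 1099/23 = -440/24371 + 1099/23 = 26773609/560533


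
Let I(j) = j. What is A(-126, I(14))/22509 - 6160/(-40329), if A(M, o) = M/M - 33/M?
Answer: 647296213/4236238818 ≈ 0.15280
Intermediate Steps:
A(M, o) = 1 - 33/M
A(-126, I(14))/22509 - 6160/(-40329) = ((-33 - 126)/(-126))/22509 - 6160/(-40329) = -1/126*(-159)*(1/22509) - 6160*(-1/40329) = (53/42)*(1/22509) + 6160/40329 = 53/945378 + 6160/40329 = 647296213/4236238818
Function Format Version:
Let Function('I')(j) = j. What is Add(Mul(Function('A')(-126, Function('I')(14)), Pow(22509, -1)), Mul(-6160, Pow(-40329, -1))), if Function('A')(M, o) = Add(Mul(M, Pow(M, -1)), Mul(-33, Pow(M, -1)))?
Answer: Rational(647296213, 4236238818) ≈ 0.15280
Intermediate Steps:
Function('A')(M, o) = Add(1, Mul(-33, Pow(M, -1)))
Add(Mul(Function('A')(-126, Function('I')(14)), Pow(22509, -1)), Mul(-6160, Pow(-40329, -1))) = Add(Mul(Mul(Pow(-126, -1), Add(-33, -126)), Pow(22509, -1)), Mul(-6160, Pow(-40329, -1))) = Add(Mul(Mul(Rational(-1, 126), -159), Rational(1, 22509)), Mul(-6160, Rational(-1, 40329))) = Add(Mul(Rational(53, 42), Rational(1, 22509)), Rational(6160, 40329)) = Add(Rational(53, 945378), Rational(6160, 40329)) = Rational(647296213, 4236238818)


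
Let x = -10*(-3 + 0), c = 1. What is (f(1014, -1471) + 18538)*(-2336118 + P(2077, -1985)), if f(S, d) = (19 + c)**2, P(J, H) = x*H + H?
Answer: -45406752514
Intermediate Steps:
x = 30 (x = -10*(-3) = 30)
P(J, H) = 31*H (P(J, H) = 30*H + H = 31*H)
f(S, d) = 400 (f(S, d) = (19 + 1)**2 = 20**2 = 400)
(f(1014, -1471) + 18538)*(-2336118 + P(2077, -1985)) = (400 + 18538)*(-2336118 + 31*(-1985)) = 18938*(-2336118 - 61535) = 18938*(-2397653) = -45406752514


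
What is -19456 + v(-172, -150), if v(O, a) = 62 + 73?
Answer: -19321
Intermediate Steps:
v(O, a) = 135
-19456 + v(-172, -150) = -19456 + 135 = -19321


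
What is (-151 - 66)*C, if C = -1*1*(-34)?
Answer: -7378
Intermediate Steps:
C = 34 (C = -1*(-34) = 34)
(-151 - 66)*C = (-151 - 66)*34 = -217*34 = -7378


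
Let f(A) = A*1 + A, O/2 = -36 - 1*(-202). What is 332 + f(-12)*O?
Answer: -7636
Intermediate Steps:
O = 332 (O = 2*(-36 - 1*(-202)) = 2*(-36 + 202) = 2*166 = 332)
f(A) = 2*A (f(A) = A + A = 2*A)
332 + f(-12)*O = 332 + (2*(-12))*332 = 332 - 24*332 = 332 - 7968 = -7636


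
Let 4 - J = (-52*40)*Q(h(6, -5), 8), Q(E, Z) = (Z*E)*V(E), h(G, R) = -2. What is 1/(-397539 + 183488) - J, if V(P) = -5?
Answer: -35618942605/214051 ≈ -1.6640e+5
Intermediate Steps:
Q(E, Z) = -5*E*Z (Q(E, Z) = (Z*E)*(-5) = (E*Z)*(-5) = -5*E*Z)
J = 166404 (J = 4 - (-52*40)*(-5*(-2)*8) = 4 - (-2080)*80 = 4 - 1*(-166400) = 4 + 166400 = 166404)
1/(-397539 + 183488) - J = 1/(-397539 + 183488) - 1*166404 = 1/(-214051) - 166404 = -1/214051 - 166404 = -35618942605/214051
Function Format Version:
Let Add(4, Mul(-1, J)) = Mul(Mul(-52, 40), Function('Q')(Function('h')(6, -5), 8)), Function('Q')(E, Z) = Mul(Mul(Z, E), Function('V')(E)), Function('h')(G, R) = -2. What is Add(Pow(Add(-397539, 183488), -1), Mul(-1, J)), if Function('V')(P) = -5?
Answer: Rational(-35618942605, 214051) ≈ -1.6640e+5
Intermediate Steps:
Function('Q')(E, Z) = Mul(-5, E, Z) (Function('Q')(E, Z) = Mul(Mul(Z, E), -5) = Mul(Mul(E, Z), -5) = Mul(-5, E, Z))
J = 166404 (J = Add(4, Mul(-1, Mul(Mul(-52, 40), Mul(-5, -2, 8)))) = Add(4, Mul(-1, Mul(-2080, 80))) = Add(4, Mul(-1, -166400)) = Add(4, 166400) = 166404)
Add(Pow(Add(-397539, 183488), -1), Mul(-1, J)) = Add(Pow(Add(-397539, 183488), -1), Mul(-1, 166404)) = Add(Pow(-214051, -1), -166404) = Add(Rational(-1, 214051), -166404) = Rational(-35618942605, 214051)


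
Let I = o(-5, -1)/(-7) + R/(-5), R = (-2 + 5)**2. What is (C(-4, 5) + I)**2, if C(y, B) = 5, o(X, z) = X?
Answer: 18769/1225 ≈ 15.322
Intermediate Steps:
R = 9 (R = 3**2 = 9)
I = -38/35 (I = -5/(-7) + 9/(-5) = -5*(-1/7) + 9*(-1/5) = 5/7 - 9/5 = -38/35 ≈ -1.0857)
(C(-4, 5) + I)**2 = (5 - 38/35)**2 = (137/35)**2 = 18769/1225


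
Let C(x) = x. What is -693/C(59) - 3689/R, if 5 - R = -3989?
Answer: -2985493/235646 ≈ -12.669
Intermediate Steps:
R = 3994 (R = 5 - 1*(-3989) = 5 + 3989 = 3994)
-693/C(59) - 3689/R = -693/59 - 3689/3994 = -2985493/235646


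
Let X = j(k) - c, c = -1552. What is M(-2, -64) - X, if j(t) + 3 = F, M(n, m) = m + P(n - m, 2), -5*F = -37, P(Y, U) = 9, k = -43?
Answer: -8057/5 ≈ -1611.4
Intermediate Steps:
F = 37/5 (F = -⅕*(-37) = 37/5 ≈ 7.4000)
M(n, m) = 9 + m (M(n, m) = m + 9 = 9 + m)
j(t) = 22/5 (j(t) = -3 + 37/5 = 22/5)
X = 7782/5 (X = 22/5 - 1*(-1552) = 22/5 + 1552 = 7782/5 ≈ 1556.4)
M(-2, -64) - X = (9 - 64) - 1*7782/5 = -55 - 7782/5 = -8057/5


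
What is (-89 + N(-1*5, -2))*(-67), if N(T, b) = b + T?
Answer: 6432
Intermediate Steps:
N(T, b) = T + b
(-89 + N(-1*5, -2))*(-67) = (-89 + (-1*5 - 2))*(-67) = (-89 + (-5 - 2))*(-67) = (-89 - 7)*(-67) = -96*(-67) = 6432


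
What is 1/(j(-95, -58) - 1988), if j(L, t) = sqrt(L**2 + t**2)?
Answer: -1988/3939755 - sqrt(12389)/3939755 ≈ -0.00053285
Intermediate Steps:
1/(j(-95, -58) - 1988) = 1/(sqrt((-95)**2 + (-58)**2) - 1988) = 1/(sqrt(9025 + 3364) - 1988) = 1/(sqrt(12389) - 1988) = 1/(-1988 + sqrt(12389))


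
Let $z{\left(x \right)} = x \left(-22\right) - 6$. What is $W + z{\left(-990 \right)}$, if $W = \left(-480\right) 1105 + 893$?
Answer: $-507733$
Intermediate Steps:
$z{\left(x \right)} = -6 - 22 x$ ($z{\left(x \right)} = - 22 x - 6 = -6 - 22 x$)
$W = -529507$ ($W = -530400 + 893 = -529507$)
$W + z{\left(-990 \right)} = -529507 - -21774 = -529507 + \left(-6 + 21780\right) = -529507 + 21774 = -507733$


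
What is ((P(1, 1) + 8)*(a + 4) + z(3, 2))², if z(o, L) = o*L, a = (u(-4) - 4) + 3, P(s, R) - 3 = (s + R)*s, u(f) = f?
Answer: 49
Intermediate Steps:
P(s, R) = 3 + s*(R + s) (P(s, R) = 3 + (s + R)*s = 3 + (R + s)*s = 3 + s*(R + s))
a = -5 (a = (-4 - 4) + 3 = -8 + 3 = -5)
z(o, L) = L*o
((P(1, 1) + 8)*(a + 4) + z(3, 2))² = (((3 + 1² + 1*1) + 8)*(-5 + 4) + 2*3)² = (((3 + 1 + 1) + 8)*(-1) + 6)² = ((5 + 8)*(-1) + 6)² = (13*(-1) + 6)² = (-13 + 6)² = (-7)² = 49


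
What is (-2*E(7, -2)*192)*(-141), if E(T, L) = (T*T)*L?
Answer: -5306112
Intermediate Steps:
E(T, L) = L*T² (E(T, L) = T²*L = L*T²)
(-2*E(7, -2)*192)*(-141) = (-(-4)*7²*192)*(-141) = (-(-4)*49*192)*(-141) = (-2*(-98)*192)*(-141) = (196*192)*(-141) = 37632*(-141) = -5306112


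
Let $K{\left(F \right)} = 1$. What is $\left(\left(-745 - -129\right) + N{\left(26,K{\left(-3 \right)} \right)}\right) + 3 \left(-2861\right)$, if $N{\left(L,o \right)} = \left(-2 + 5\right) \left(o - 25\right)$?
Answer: $-9271$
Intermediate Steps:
$N{\left(L,o \right)} = -75 + 3 o$ ($N{\left(L,o \right)} = 3 \left(-25 + o\right) = -75 + 3 o$)
$\left(\left(-745 - -129\right) + N{\left(26,K{\left(-3 \right)} \right)}\right) + 3 \left(-2861\right) = \left(\left(-745 - -129\right) + \left(-75 + 3 \cdot 1\right)\right) + 3 \left(-2861\right) = \left(\left(-745 + 129\right) + \left(-75 + 3\right)\right) - 8583 = \left(-616 - 72\right) - 8583 = -688 - 8583 = -9271$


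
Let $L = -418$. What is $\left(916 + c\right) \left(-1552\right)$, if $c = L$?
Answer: $-772896$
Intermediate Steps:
$c = -418$
$\left(916 + c\right) \left(-1552\right) = \left(916 - 418\right) \left(-1552\right) = 498 \left(-1552\right) = -772896$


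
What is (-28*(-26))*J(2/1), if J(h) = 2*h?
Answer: 2912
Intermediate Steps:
(-28*(-26))*J(2/1) = (-28*(-26))*(2*(2/1)) = 728*(2*(2*1)) = 728*(2*2) = 728*4 = 2912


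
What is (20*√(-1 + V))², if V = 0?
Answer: -400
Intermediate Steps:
(20*√(-1 + V))² = (20*√(-1 + 0))² = (20*√(-1))² = (20*I)² = -400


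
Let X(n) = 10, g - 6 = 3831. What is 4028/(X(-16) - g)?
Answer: -4028/3827 ≈ -1.0525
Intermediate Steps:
g = 3837 (g = 6 + 3831 = 3837)
4028/(X(-16) - g) = 4028/(10 - 1*3837) = 4028/(10 - 3837) = 4028/(-3827) = 4028*(-1/3827) = -4028/3827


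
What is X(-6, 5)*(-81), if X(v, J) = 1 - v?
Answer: -567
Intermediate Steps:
X(-6, 5)*(-81) = (1 - 1*(-6))*(-81) = (1 + 6)*(-81) = 7*(-81) = -567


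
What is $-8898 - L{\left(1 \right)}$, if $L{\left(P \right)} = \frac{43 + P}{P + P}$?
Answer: $-8920$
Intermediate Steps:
$L{\left(P \right)} = \frac{43 + P}{2 P}$
$-8898 - L{\left(1 \right)} = -8898 - \frac{43 + 1}{2 \cdot 1} = -8898 - \frac{1}{2} \cdot 1 \cdot 44 = -8898 - 22 = -8920$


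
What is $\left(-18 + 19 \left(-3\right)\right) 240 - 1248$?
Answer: $-19248$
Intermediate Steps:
$\left(-18 + 19 \left(-3\right)\right) 240 - 1248 = \left(-18 - 57\right) 240 - 1248 = \left(-75\right) 240 - 1248 = -18000 - 1248 = -19248$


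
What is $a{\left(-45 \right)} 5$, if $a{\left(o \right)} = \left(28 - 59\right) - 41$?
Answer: $-360$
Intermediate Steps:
$a{\left(o \right)} = -72$ ($a{\left(o \right)} = -31 - 41 = -72$)
$a{\left(-45 \right)} 5 = \left(-72\right) 5 = -360$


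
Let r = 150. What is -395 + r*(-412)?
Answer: -62195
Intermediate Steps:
-395 + r*(-412) = -395 + 150*(-412) = -395 - 61800 = -62195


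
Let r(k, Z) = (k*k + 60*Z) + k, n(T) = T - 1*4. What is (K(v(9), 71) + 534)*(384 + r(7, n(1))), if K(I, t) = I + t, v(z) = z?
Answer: 159640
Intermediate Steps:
n(T) = -4 + T (n(T) = T - 4 = -4 + T)
r(k, Z) = k + k² + 60*Z (r(k, Z) = (k² + 60*Z) + k = k + k² + 60*Z)
(K(v(9), 71) + 534)*(384 + r(7, n(1))) = ((9 + 71) + 534)*(384 + (7 + 7² + 60*(-4 + 1))) = (80 + 534)*(384 + (7 + 49 + 60*(-3))) = 614*(384 + (7 + 49 - 180)) = 614*(384 - 124) = 614*260 = 159640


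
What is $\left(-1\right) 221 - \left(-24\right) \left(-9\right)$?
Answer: $-437$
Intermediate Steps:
$\left(-1\right) 221 - \left(-24\right) \left(-9\right) = -221 - 216 = -437$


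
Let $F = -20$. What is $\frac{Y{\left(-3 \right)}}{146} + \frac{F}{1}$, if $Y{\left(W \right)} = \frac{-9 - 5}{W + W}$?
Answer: $- \frac{8753}{438} \approx -19.984$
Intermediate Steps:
$Y{\left(W \right)} = - \frac{7}{W}$ ($Y{\left(W \right)} = - \frac{14}{2 W} = - 14 \frac{1}{2 W} = - \frac{7}{W}$)
$\frac{Y{\left(-3 \right)}}{146} + \frac{F}{1} = \frac{\left(-7\right) \frac{1}{-3}}{146} - \frac{20}{1} = \left(-7\right) \left(- \frac{1}{3}\right) \frac{1}{146} - 20 = \frac{7}{3} \cdot \frac{1}{146} - 20 = \frac{7}{438} - 20 = - \frac{8753}{438}$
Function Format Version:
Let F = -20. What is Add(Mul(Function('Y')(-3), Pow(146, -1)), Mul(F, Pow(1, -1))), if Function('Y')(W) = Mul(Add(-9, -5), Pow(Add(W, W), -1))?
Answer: Rational(-8753, 438) ≈ -19.984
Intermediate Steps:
Function('Y')(W) = Mul(-7, Pow(W, -1)) (Function('Y')(W) = Mul(-14, Pow(Mul(2, W), -1)) = Mul(-14, Mul(Rational(1, 2), Pow(W, -1))) = Mul(-7, Pow(W, -1)))
Add(Mul(Function('Y')(-3), Pow(146, -1)), Mul(F, Pow(1, -1))) = Add(Mul(Mul(-7, Pow(-3, -1)), Pow(146, -1)), Mul(-20, Pow(1, -1))) = Add(Mul(Mul(-7, Rational(-1, 3)), Rational(1, 146)), Mul(-20, 1)) = Add(Mul(Rational(7, 3), Rational(1, 146)), -20) = Add(Rational(7, 438), -20) = Rational(-8753, 438)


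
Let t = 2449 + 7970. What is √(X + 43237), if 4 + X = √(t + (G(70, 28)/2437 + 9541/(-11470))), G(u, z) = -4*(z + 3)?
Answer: √(33779503901484219300 + 27952390*√8140051207032084070)/27952390 ≈ 208.17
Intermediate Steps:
G(u, z) = -12 - 4*z (G(u, z) = -4*(3 + z) = -12 - 4*z)
t = 10419
X = -4 + √8140051207032084070/27952390 (X = -4 + √(10419 + ((-12 - 4*28)/2437 + 9541/(-11470))) = -4 + √(10419 + ((-12 - 112)*(1/2437) + 9541*(-1/11470))) = -4 + √(10419 + (-124*1/2437 - 9541/11470)) = -4 + √(10419 + (-124/2437 - 9541/11470)) = -4 + √(10419 - 24673697/27952390) = -4 + √(291211277713/27952390) = -4 + √8140051207032084070/27952390 ≈ 98.069)
√(X + 43237) = √((-4 + √8140051207032084070/27952390) + 43237) = √(43233 + √8140051207032084070/27952390)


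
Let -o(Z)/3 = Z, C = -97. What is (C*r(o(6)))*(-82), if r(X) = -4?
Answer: -31816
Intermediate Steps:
o(Z) = -3*Z
(C*r(o(6)))*(-82) = -97*(-4)*(-82) = 388*(-82) = -31816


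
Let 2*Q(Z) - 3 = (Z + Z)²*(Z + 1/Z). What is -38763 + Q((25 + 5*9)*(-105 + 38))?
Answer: -412646932283/2 ≈ -2.0632e+11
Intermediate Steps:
Q(Z) = 3/2 + 2*Z²*(Z + 1/Z) (Q(Z) = 3/2 + ((Z + Z)²*(Z + 1/Z))/2 = 3/2 + ((2*Z)²*(Z + 1/Z))/2 = 3/2 + ((4*Z²)*(Z + 1/Z))/2 = 3/2 + (4*Z²*(Z + 1/Z))/2 = 3/2 + 2*Z²*(Z + 1/Z))
-38763 + Q((25 + 5*9)*(-105 + 38)) = -38763 + (3/2 + 2*((25 + 5*9)*(-105 + 38)) + 2*((25 + 5*9)*(-105 + 38))³) = -38763 + (3/2 + 2*((25 + 45)*(-67)) + 2*((25 + 45)*(-67))³) = -38763 + (3/2 + 2*(70*(-67)) + 2*(70*(-67))³) = -38763 + (3/2 + 2*(-4690) + 2*(-4690)³) = -38763 + (3/2 - 9380 + 2*(-103161709000)) = -38763 + (3/2 - 9380 - 206323418000) = -38763 - 412646854757/2 = -412646932283/2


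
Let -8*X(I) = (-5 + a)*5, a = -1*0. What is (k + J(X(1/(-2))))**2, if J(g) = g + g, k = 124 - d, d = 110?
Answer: 6561/16 ≈ 410.06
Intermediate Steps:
a = 0
k = 14 (k = 124 - 1*110 = 124 - 110 = 14)
X(I) = 25/8 (X(I) = -(-5 + 0)*5/8 = -(-5)*5/8 = -1/8*(-25) = 25/8)
J(g) = 2*g
(k + J(X(1/(-2))))**2 = (14 + 2*(25/8))**2 = (14 + 25/4)**2 = (81/4)**2 = 6561/16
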